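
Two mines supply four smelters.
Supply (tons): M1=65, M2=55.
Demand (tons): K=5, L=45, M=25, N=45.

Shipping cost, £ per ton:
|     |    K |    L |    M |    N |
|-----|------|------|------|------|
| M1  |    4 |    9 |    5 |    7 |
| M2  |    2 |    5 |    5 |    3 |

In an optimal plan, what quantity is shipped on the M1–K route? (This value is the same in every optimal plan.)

5

Solving gives:
  M1–K: 5 × £4 = £20
  M1–L: 35 × £9 = £315
  M1–M: 25 × £5 = £125
  M2–L: 10 × £5 = £50
  M2–N: 45 × £3 = £135
Total cost = £645.
So M1→K carries 5 tons.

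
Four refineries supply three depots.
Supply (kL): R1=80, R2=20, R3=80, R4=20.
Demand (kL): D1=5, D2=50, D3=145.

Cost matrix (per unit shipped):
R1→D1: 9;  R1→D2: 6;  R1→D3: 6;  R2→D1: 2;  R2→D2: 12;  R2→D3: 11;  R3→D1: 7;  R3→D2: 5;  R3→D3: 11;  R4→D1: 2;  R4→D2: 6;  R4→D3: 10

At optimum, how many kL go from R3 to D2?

50

Solving gives:
  R1→D3: 80 × 6 = 480
  R2→D1: 5 × 2 = 10
  R2→D3: 15 × 11 = 165
  R3→D2: 50 × 5 = 250
  R3→D3: 30 × 11 = 330
  R4→D3: 20 × 10 = 200
Total cost = 1435.
So R3→D2 carries 50 kL.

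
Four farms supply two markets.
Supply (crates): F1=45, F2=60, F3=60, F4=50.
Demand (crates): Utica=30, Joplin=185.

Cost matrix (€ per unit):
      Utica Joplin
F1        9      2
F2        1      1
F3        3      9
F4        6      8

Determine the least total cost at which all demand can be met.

Optimal allocation:
  F1–Joplin: 45 × €2 = €90
  F2–Joplin: 60 × €1 = €60
  F3–Utica: 30 × €3 = €90
  F3–Joplin: 30 × €9 = €270
  F4–Joplin: 50 × €8 = €400
Total = 90 + 60 + 90 + 270 + 400 = €910.

910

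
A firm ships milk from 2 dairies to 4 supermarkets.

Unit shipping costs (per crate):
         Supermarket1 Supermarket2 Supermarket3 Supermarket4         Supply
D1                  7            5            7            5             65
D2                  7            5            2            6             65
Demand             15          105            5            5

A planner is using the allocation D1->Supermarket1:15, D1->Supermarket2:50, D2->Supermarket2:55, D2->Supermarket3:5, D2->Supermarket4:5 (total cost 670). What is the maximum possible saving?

Current plan cost = 15·7 + 50·5 + 55·5 + 5·2 + 5·6 = 670.
Optimal plan:
  D1->Supermarket1: 15 × 7 = 105
  D1->Supermarket2: 45 × 5 = 225
  D1->Supermarket4: 5 × 5 = 25
  D2->Supermarket2: 60 × 5 = 300
  D2->Supermarket3: 5 × 2 = 10
Optimal cost = 665.
Saving = 670 − 665 = 5.

5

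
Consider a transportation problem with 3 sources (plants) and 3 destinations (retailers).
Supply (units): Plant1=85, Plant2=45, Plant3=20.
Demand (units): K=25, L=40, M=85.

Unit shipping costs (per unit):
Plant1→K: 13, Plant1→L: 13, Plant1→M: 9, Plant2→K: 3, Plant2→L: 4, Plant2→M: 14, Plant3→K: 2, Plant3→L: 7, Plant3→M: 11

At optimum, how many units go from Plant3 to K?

20

Solving gives:
  Plant1 to M: 85 × 9 = 765
  Plant2 to K: 5 × 3 = 15
  Plant2 to L: 40 × 4 = 160
  Plant3 to K: 20 × 2 = 40
Total cost = 980.
So Plant3→K carries 20 units.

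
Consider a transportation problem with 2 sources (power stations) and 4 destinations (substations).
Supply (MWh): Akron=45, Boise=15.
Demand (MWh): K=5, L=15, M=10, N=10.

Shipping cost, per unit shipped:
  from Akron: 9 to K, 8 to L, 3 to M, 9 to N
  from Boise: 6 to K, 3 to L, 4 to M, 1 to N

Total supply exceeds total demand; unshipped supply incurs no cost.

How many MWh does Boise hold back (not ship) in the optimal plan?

An optimal plan:
  Akron–K: 5 MWh
  Akron–L: 10 MWh
  Akron–M: 10 MWh
  Boise–L: 5 MWh
  Boise–N: 10 MWh
Total cost = 180.
Boise ships 15 of its 15, leaving 0.

0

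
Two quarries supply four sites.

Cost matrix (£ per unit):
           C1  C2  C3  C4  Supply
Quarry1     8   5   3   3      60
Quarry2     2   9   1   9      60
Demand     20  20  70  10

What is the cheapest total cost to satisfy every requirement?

300

One minimum-cost allocation:
  Quarry1→C2: 20 × £5 = £100
  Quarry1→C3: 30 × £3 = £90
  Quarry1→C4: 10 × £3 = £30
  Quarry2→C1: 20 × £2 = £40
  Quarry2→C3: 40 × £1 = £40
Total = 100 + 90 + 30 + 40 + 40 = £300.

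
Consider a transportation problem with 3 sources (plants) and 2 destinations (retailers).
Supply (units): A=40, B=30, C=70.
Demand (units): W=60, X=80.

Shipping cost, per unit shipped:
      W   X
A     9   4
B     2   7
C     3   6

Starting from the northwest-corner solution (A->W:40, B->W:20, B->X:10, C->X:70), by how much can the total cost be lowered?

Current plan cost = 40·9 + 20·2 + 10·7 + 70·6 = 890.
Optimal plan:
  A->X: 40 × 4 = 160
  B->W: 30 × 2 = 60
  C->W: 30 × 3 = 90
  C->X: 40 × 6 = 240
Optimal cost = 550.
Saving = 890 − 550 = 340.

340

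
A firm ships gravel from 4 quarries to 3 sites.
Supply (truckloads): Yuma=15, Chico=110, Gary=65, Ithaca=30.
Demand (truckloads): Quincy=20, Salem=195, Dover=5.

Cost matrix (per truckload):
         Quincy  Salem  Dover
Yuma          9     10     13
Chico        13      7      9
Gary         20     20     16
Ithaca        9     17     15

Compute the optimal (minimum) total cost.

2550

Optimal allocation:
  Yuma–Salem: 15 × 10 = 150
  Chico–Salem: 110 × 7 = 770
  Gary–Salem: 60 × 20 = 1200
  Gary–Dover: 5 × 16 = 80
  Ithaca–Quincy: 20 × 9 = 180
  Ithaca–Salem: 10 × 17 = 170
Total = 150 + 770 + 1200 + 80 + 180 + 170 = 2550.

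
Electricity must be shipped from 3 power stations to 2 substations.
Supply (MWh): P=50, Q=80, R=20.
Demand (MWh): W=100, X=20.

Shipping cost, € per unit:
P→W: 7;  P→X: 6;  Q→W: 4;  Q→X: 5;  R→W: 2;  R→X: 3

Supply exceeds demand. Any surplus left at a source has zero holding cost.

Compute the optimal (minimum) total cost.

480

A cheapest plan:
  P to X: 20 × €6 = €120
  Q to W: 80 × €4 = €320
  R to W: 20 × €2 = €40
Total = 120 + 320 + 40 = €480.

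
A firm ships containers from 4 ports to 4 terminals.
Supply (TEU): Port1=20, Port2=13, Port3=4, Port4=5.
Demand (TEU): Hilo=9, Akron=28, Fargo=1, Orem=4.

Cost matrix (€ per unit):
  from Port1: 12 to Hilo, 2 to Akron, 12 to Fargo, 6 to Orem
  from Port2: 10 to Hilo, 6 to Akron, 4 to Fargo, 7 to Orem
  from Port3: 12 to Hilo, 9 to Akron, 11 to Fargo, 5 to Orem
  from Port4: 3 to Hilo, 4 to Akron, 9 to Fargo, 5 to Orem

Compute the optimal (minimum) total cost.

167

One minimum-cost allocation:
  Port1->Akron: 20 TEU
  Port2->Hilo: 4 TEU
  Port2->Akron: 8 TEU
  Port2->Fargo: 1 TEU
  Port3->Orem: 4 TEU
  Port4->Hilo: 5 TEU
Total cost = €167.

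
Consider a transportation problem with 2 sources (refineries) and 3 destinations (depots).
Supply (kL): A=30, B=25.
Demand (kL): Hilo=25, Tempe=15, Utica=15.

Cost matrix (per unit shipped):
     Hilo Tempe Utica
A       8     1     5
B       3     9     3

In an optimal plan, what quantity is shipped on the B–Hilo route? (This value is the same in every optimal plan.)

25

The minimum-cost plan:
  A to Tempe: 15 × 1 = 15
  A to Utica: 15 × 5 = 75
  B to Hilo: 25 × 3 = 75
Total cost = 165.
So B→Hilo carries 25 kL.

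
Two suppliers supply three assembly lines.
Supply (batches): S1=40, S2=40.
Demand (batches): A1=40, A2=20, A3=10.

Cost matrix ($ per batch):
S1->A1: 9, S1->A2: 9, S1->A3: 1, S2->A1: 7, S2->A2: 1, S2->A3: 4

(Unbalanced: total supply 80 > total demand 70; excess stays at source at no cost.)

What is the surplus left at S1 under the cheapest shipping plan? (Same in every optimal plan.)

10

Minimum-cost shipments:
  S1–A1: 20 × $9 = $180
  S1–A3: 10 × $1 = $10
  S2–A1: 20 × $7 = $140
  S2–A2: 20 × $1 = $20
Total cost = $350.
S1 ships 30 of its 40, leaving 10.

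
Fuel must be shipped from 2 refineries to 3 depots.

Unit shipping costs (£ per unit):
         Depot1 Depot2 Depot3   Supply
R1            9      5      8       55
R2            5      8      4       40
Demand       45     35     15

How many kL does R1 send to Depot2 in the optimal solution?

35

The minimum-cost plan:
  R1 to Depot1: 5 × £9 = £45
  R1 to Depot2: 35 × £5 = £175
  R1 to Depot3: 15 × £8 = £120
  R2 to Depot1: 40 × £5 = £200
Total cost = £540.
So R1→Depot2 carries 35 kL.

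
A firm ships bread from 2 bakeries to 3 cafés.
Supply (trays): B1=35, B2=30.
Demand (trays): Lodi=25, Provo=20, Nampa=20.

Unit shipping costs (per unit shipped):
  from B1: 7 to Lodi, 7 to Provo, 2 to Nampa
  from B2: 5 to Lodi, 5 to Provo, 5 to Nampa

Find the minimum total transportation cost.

295

Optimal allocation:
  B1 to Lodi: 15 trays
  B1 to Nampa: 20 trays
  B2 to Lodi: 10 trays
  B2 to Provo: 20 trays
Total cost = 295.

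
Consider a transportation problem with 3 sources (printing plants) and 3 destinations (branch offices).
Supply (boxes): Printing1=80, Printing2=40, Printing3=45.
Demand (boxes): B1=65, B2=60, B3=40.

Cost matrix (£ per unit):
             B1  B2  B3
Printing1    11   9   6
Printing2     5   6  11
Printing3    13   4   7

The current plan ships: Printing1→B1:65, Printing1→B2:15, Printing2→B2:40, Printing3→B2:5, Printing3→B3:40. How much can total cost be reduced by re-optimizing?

Current plan cost = 65·11 + 15·9 + 40·6 + 5·4 + 40·7 = £1390.
Optimal plan:
  Printing1 to B1: 25 × £11 = £275
  Printing1 to B2: 15 × £9 = £135
  Printing1 to B3: 40 × £6 = £240
  Printing2 to B1: 40 × £5 = £200
  Printing3 to B2: 45 × £4 = £180
Optimal cost = £1030.
Saving = 1390 − 1030 = £360.

360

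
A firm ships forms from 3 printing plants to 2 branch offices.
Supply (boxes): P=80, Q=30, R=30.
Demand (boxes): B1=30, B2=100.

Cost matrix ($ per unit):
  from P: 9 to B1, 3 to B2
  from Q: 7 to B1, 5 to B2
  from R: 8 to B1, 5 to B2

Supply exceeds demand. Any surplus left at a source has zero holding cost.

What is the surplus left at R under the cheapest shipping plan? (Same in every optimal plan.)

An optimal plan:
  P to B2: 80 × $3 = $240
  Q to B1: 30 × $7 = $210
  R to B2: 20 × $5 = $100
Total cost = $550.
R ships 20 of its 30, leaving 10.

10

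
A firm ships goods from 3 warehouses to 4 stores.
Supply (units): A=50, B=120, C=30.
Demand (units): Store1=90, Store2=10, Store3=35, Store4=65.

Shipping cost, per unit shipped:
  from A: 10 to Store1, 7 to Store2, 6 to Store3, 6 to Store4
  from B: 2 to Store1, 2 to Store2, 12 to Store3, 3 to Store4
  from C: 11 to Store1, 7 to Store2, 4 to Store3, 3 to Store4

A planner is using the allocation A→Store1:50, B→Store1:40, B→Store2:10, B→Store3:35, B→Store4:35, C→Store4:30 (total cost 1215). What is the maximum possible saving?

565

Current plan cost = 50·10 + 40·2 + 10·2 + 35·12 + 35·3 + 30·3 = 1215.
Optimal plan:
  A->Store3: 35 units
  A->Store4: 15 units
  B->Store1: 90 units
  B->Store2: 10 units
  B->Store4: 20 units
  C->Store4: 30 units
Optimal cost = 650.
Saving = 1215 − 650 = 565.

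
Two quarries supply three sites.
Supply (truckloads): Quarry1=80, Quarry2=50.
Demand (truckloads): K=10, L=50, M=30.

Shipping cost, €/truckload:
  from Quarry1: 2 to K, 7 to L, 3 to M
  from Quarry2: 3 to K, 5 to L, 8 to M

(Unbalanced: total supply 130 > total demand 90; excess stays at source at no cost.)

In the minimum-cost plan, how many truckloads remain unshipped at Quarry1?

40

An optimal plan:
  Quarry1→K: 10 × €2 = €20
  Quarry1→M: 30 × €3 = €90
  Quarry2→L: 50 × €5 = €250
Total cost = €360.
Quarry1 ships 40 of its 80, leaving 40.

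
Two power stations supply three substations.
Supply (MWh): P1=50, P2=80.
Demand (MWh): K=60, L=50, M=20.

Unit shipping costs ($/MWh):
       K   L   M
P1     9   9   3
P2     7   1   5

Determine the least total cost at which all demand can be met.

Optimal allocation:
  P1→K: 30 × $9 = $270
  P1→M: 20 × $3 = $60
  P2→K: 30 × $7 = $210
  P2→L: 50 × $1 = $50
Total = 270 + 60 + 210 + 50 = $590.
(Supply check: P1 ships 50; P2 ships 80.)

590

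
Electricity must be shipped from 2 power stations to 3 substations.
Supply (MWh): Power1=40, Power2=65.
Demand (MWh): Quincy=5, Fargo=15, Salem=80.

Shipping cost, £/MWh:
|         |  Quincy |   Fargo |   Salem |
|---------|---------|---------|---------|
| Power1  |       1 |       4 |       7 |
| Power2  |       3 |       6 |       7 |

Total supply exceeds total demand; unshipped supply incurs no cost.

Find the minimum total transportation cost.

A cheapest plan:
  Power1->Quincy: 5 × £1 = £5
  Power1->Fargo: 15 × £4 = £60
  Power1->Salem: 15 × £7 = £105
  Power2->Salem: 65 × £7 = £455
Total = 5 + 60 + 105 + 455 = £625.

625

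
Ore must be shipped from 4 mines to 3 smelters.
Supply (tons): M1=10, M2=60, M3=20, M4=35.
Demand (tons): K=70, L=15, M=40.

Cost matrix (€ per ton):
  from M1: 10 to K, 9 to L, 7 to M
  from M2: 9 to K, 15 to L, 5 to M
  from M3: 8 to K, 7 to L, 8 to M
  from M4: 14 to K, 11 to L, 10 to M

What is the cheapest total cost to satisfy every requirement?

One minimum-cost allocation:
  M1 to K: 10 tons
  M2 to K: 40 tons
  M2 to M: 20 tons
  M3 to K: 20 tons
  M4 to L: 15 tons
  M4 to M: 20 tons
Total cost = €1085.

1085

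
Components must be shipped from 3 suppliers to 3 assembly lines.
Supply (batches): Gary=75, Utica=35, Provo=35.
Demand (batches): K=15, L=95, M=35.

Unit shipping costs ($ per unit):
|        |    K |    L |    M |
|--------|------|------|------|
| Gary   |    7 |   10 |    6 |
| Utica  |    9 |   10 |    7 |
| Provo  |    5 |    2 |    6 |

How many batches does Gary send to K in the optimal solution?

15

Solving gives:
  Gary->K: 15 batches
  Gary->L: 25 batches
  Gary->M: 35 batches
  Utica->L: 35 batches
  Provo->L: 35 batches
Total cost = $985.
So Gary→K carries 15 batches.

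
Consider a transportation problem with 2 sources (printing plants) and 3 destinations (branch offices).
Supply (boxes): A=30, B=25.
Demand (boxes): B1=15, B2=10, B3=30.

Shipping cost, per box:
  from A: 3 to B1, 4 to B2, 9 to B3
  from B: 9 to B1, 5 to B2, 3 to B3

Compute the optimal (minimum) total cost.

205

One minimum-cost allocation:
  A->B1: 15 × 3 = 45
  A->B2: 10 × 4 = 40
  A->B3: 5 × 9 = 45
  B->B3: 25 × 3 = 75
Total = 45 + 40 + 45 + 75 = 205.
(Supply check: A ships 30; B ships 25.)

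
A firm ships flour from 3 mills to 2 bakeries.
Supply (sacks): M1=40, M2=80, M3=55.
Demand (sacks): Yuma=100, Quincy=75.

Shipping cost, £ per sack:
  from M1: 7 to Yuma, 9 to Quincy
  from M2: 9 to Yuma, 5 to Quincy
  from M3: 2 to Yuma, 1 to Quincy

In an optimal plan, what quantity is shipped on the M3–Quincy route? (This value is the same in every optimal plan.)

Solving gives:
  M1→Yuma: 40 × £7 = £280
  M2→Yuma: 5 × £9 = £45
  M2→Quincy: 75 × £5 = £375
  M3→Yuma: 55 × £2 = £110
Total cost = £810.
The route M3→Quincy is not used.

0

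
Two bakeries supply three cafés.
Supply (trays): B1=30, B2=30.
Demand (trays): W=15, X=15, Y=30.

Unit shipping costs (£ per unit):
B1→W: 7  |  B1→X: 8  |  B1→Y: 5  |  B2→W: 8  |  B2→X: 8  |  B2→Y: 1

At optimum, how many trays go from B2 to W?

Solving gives:
  B1->W: 15 × £7 = £105
  B1->X: 15 × £8 = £120
  B2->Y: 30 × £1 = £30
Total cost = £255.
The route B2→W is not used.

0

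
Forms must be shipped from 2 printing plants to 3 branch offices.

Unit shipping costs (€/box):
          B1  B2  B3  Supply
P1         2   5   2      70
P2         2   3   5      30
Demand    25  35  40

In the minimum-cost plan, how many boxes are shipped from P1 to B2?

5

Solving gives:
  P1 to B1: 25 × €2 = €50
  P1 to B2: 5 × €5 = €25
  P1 to B3: 40 × €2 = €80
  P2 to B2: 30 × €3 = €90
Total cost = €245.
So P1→B2 carries 5 boxes.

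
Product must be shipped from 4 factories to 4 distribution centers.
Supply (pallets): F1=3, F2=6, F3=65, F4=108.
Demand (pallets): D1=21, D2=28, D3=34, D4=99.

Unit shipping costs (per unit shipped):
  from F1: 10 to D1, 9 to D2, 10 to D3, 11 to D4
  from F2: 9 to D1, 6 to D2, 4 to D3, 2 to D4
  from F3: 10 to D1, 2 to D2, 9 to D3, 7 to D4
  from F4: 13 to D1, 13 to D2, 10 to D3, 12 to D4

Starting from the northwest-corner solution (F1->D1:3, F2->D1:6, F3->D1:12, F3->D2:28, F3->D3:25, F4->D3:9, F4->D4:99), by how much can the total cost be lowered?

160

Current plan cost = 3·10 + 6·9 + 12·10 + 28·2 + 25·9 + 9·10 + 99·12 = 1763.
Optimal plan:
  F1 to D1: 3 × 10 = 30
  F2 to D4: 6 × 2 = 12
  F3 to D2: 28 × 2 = 56
  F3 to D4: 37 × 7 = 259
  F4 to D1: 18 × 13 = 234
  F4 to D3: 34 × 10 = 340
  F4 to D4: 56 × 12 = 672
Optimal cost = 1603.
Saving = 1763 − 1603 = 160.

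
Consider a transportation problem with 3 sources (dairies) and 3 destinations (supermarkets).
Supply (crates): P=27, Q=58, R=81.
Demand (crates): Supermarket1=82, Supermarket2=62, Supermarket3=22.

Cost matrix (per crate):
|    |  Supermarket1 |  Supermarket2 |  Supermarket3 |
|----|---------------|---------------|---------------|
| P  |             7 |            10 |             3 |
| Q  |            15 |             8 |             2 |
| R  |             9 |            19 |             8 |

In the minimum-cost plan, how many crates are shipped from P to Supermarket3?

The minimum-cost plan:
  P–Supermarket1: 1 × 7 = 7
  P–Supermarket2: 4 × 10 = 40
  P–Supermarket3: 22 × 3 = 66
  Q–Supermarket2: 58 × 8 = 464
  R–Supermarket1: 81 × 9 = 729
Total cost = 1306.
So P→Supermarket3 carries 22 crates.

22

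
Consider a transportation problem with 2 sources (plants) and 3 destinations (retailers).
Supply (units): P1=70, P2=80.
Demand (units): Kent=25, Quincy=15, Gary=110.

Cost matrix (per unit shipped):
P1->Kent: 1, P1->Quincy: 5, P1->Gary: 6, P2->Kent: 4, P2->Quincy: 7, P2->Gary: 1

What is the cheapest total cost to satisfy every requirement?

360

A cheapest plan:
  P1 to Kent: 25 × 1 = 25
  P1 to Quincy: 15 × 5 = 75
  P1 to Gary: 30 × 6 = 180
  P2 to Gary: 80 × 1 = 80
Total = 25 + 75 + 180 + 80 = 360.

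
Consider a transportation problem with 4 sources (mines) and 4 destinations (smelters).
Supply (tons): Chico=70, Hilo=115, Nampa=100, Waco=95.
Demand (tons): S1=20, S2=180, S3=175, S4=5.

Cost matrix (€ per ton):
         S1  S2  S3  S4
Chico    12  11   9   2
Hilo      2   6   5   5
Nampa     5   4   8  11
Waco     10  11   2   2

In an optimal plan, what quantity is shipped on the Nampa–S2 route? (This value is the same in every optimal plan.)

100

Solving gives:
  Chico–S3: 65 × €9 = €585
  Chico–S4: 5 × €2 = €10
  Hilo–S1: 20 × €2 = €40
  Hilo–S2: 80 × €6 = €480
  Hilo–S3: 15 × €5 = €75
  Nampa–S2: 100 × €4 = €400
  Waco–S3: 95 × €2 = €190
Total cost = €1780.
So Nampa→S2 carries 100 tons.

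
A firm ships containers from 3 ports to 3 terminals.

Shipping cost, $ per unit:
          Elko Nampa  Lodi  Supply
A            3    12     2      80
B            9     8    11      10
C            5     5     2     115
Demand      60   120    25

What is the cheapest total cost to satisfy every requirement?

Optimal allocation:
  A->Elko: 60 × $3 = $180
  A->Lodi: 20 × $2 = $40
  B->Nampa: 10 × $8 = $80
  C->Nampa: 110 × $5 = $550
  C->Lodi: 5 × $2 = $10
Total = 180 + 40 + 80 + 550 + 10 = $860.

860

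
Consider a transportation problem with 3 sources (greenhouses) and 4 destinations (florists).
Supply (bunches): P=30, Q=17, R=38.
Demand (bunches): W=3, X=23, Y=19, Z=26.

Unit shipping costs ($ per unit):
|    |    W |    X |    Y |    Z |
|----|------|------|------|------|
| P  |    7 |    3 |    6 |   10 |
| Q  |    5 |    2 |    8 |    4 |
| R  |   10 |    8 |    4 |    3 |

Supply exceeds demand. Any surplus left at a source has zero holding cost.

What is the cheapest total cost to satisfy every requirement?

238

One minimum-cost allocation:
  P to X: 9 × $3 = $27
  P to Y: 7 × $6 = $42
  Q to W: 3 × $5 = $15
  Q to X: 14 × $2 = $28
  R to Y: 12 × $4 = $48
  R to Z: 26 × $3 = $78
Total = 27 + 42 + 15 + 28 + 48 + 78 = $238.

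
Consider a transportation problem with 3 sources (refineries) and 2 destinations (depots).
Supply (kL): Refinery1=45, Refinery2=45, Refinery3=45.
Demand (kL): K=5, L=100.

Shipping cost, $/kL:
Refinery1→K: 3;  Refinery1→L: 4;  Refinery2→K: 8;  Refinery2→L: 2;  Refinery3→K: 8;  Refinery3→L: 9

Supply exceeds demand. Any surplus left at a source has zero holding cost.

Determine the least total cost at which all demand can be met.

One minimum-cost allocation:
  Refinery1–L: 45 × $4 = $180
  Refinery2–L: 45 × $2 = $90
  Refinery3–K: 5 × $8 = $40
  Refinery3–L: 10 × $9 = $90
Total = 180 + 90 + 40 + 90 = $400.

400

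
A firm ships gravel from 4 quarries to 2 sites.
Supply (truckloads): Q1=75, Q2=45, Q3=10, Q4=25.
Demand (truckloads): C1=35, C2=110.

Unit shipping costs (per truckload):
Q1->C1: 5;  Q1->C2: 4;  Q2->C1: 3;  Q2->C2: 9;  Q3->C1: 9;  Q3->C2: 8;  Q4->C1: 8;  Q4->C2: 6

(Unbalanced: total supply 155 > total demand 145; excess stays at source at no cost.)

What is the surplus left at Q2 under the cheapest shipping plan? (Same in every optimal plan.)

10

An optimal plan:
  Q1→C2: 75 truckloads
  Q2→C1: 35 truckloads
  Q3→C2: 10 truckloads
  Q4→C2: 25 truckloads
Total cost = 635.
Q2 ships 35 of its 45, leaving 10.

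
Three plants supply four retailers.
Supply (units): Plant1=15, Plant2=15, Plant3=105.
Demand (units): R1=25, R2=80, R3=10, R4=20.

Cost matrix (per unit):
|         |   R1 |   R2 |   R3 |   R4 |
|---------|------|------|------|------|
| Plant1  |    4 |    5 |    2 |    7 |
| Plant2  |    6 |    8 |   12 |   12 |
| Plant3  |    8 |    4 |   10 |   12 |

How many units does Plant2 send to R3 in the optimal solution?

The minimum-cost plan:
  Plant1→R3: 10 × 2 = 20
  Plant1→R4: 5 × 7 = 35
  Plant2→R1: 15 × 6 = 90
  Plant3→R1: 10 × 8 = 80
  Plant3→R2: 80 × 4 = 320
  Plant3→R4: 15 × 12 = 180
Total cost = 725.
The route Plant2→R3 is not used.

0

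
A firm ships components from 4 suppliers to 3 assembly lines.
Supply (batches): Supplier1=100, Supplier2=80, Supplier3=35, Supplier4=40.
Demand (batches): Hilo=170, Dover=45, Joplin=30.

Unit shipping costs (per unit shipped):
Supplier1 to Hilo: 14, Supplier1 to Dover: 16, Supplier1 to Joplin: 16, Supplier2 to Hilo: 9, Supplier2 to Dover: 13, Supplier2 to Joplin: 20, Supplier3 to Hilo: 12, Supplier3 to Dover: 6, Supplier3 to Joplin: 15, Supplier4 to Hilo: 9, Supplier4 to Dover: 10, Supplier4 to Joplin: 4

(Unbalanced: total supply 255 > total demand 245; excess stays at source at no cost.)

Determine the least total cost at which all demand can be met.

2410

A cheapest plan:
  Supplier1–Hilo: 90 batches
  Supplier2–Hilo: 80 batches
  Supplier3–Dover: 35 batches
  Supplier4–Dover: 10 batches
  Supplier4–Joplin: 30 batches
Total cost = 2410.
(Supply check: Supplier1 ships 90; Supplier2 ships 80; Supplier3 ships 35; Supplier4 ships 40.)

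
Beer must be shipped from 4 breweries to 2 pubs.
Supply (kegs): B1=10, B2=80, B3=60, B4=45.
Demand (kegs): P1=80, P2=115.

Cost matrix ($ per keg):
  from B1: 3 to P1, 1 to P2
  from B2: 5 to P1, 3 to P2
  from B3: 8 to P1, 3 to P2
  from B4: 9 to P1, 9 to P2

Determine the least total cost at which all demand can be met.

905

An optimal shipping plan:
  B1→P1: 10 kegs
  B2→P1: 25 kegs
  B2→P2: 55 kegs
  B3→P2: 60 kegs
  B4→P1: 45 kegs
Total cost = $905.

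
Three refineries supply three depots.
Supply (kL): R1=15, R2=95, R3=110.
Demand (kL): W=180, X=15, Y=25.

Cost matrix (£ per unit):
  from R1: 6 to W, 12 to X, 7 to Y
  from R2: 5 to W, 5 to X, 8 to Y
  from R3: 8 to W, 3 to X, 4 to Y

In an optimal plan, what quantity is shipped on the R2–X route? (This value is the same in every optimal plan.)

0

Optimal shipments:
  R1–W: 15 × £6 = £90
  R2–W: 95 × £5 = £475
  R3–W: 70 × £8 = £560
  R3–X: 15 × £3 = £45
  R3–Y: 25 × £4 = £100
Total cost = £1270.
The route R2→X is not used.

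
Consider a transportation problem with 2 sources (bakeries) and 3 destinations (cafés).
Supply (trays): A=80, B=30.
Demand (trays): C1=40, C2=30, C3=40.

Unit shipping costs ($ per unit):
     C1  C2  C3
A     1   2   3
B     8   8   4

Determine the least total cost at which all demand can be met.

One minimum-cost allocation:
  A->C1: 40 trays
  A->C2: 30 trays
  A->C3: 10 trays
  B->C3: 30 trays
Total cost = $250.

250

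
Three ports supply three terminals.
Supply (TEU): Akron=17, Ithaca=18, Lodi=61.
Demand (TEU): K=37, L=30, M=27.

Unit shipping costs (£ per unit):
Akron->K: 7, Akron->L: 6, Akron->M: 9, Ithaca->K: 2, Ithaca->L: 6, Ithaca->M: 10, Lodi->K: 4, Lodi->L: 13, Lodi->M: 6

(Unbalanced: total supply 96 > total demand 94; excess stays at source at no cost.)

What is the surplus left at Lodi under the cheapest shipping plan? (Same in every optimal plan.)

An optimal plan:
  Akron→L: 17 × £6 = £102
  Ithaca→K: 5 × £2 = £10
  Ithaca→L: 13 × £6 = £78
  Lodi→K: 32 × £4 = £128
  Lodi→M: 27 × £6 = £162
Total cost = £480.
Lodi ships 59 of its 61, leaving 2.

2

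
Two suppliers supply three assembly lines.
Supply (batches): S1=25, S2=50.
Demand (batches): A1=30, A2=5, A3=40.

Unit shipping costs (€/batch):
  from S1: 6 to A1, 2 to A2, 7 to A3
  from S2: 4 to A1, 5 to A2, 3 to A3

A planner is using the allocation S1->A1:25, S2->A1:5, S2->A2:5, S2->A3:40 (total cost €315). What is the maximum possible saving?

25

Current plan cost = 25·6 + 5·4 + 5·5 + 40·3 = €315.
Optimal plan:
  S1–A1: 20 × €6 = €120
  S1–A2: 5 × €2 = €10
  S2–A1: 10 × €4 = €40
  S2–A3: 40 × €3 = €120
Optimal cost = €290.
Saving = 315 − 290 = €25.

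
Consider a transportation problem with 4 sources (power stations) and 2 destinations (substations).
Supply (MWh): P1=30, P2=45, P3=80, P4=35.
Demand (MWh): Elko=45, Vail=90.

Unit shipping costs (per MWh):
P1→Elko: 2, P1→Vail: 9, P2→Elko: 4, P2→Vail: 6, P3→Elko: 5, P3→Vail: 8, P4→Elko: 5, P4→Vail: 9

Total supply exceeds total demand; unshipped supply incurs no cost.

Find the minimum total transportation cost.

Optimal allocation:
  P1->Elko: 30 MWh
  P2->Vail: 45 MWh
  P3->Elko: 15 MWh
  P3->Vail: 45 MWh
Total cost = 765.
(Supply check: P1 ships 30; P2 ships 45; P3 ships 60; P4 ships 0.)

765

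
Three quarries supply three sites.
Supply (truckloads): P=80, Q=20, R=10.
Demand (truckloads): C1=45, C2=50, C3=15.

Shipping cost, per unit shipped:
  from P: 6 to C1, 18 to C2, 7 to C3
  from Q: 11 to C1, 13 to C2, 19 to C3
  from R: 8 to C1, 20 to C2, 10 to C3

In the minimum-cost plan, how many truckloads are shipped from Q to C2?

20

Optimal shipments:
  P to C1: 35 × 6 = 210
  P to C2: 30 × 18 = 540
  P to C3: 15 × 7 = 105
  Q to C2: 20 × 13 = 260
  R to C1: 10 × 8 = 80
Total cost = 1195.
So Q→C2 carries 20 truckloads.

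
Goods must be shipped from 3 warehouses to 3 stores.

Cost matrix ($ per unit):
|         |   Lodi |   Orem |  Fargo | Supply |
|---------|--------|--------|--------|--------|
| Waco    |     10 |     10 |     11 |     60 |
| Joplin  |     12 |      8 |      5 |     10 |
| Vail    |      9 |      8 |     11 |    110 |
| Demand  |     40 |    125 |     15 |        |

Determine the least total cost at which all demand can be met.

1535

One minimum-cost allocation:
  Waco->Lodi: 40 units
  Waco->Orem: 15 units
  Waco->Fargo: 5 units
  Joplin->Fargo: 10 units
  Vail->Orem: 110 units
Total cost = $1535.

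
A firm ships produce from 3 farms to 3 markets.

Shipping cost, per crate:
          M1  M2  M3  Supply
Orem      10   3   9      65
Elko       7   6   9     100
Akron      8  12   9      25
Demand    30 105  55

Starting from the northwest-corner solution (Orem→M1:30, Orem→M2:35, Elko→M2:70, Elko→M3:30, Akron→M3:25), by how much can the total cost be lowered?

Current plan cost = 30·10 + 35·3 + 70·6 + 30·9 + 25·9 = 1320.
Optimal plan:
  Orem–M2: 65 × 3 = 195
  Elko–M1: 30 × 7 = 210
  Elko–M2: 40 × 6 = 240
  Elko–M3: 30 × 9 = 270
  Akron–M3: 25 × 9 = 225
Optimal cost = 1140.
Saving = 1320 − 1140 = 180.

180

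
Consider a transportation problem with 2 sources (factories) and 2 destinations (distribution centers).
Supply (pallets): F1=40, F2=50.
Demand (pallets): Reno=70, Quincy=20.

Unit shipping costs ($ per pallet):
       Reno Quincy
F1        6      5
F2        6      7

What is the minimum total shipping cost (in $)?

520

An optimal shipping plan:
  F1–Reno: 20 × $6 = $120
  F1–Quincy: 20 × $5 = $100
  F2–Reno: 50 × $6 = $300
Total = 120 + 100 + 300 = $520.
(Supply check: F1 ships 40; F2 ships 50.)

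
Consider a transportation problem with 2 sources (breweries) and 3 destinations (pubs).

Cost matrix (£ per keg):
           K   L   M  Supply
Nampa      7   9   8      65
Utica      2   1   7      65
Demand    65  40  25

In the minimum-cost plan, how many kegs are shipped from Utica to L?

Solving gives:
  Nampa–K: 40 × £7 = £280
  Nampa–M: 25 × £8 = £200
  Utica–K: 25 × £2 = £50
  Utica–L: 40 × £1 = £40
Total cost = £570.
So Utica→L carries 40 kegs.

40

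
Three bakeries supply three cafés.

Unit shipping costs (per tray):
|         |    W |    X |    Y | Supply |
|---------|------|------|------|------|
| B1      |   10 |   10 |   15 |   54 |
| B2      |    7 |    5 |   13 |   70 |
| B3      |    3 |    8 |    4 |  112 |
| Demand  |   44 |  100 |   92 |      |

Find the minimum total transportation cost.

A cheapest plan:
  B1->W: 24 × 10 = 240
  B1->X: 30 × 10 = 300
  B2->X: 70 × 5 = 350
  B3->W: 20 × 3 = 60
  B3->Y: 92 × 4 = 368
Total = 240 + 300 + 350 + 60 + 368 = 1318.

1318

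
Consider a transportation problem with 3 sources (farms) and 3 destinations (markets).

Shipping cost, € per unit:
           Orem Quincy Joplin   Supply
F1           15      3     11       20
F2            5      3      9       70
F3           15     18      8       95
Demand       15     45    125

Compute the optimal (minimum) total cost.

A cheapest plan:
  F1 to Quincy: 20 × €3 = €60
  F2 to Orem: 15 × €5 = €75
  F2 to Quincy: 25 × €3 = €75
  F2 to Joplin: 30 × €9 = €270
  F3 to Joplin: 95 × €8 = €760
Total = 60 + 75 + 75 + 270 + 760 = €1240.
(Supply check: F1 ships 20; F2 ships 70; F3 ships 95.)

1240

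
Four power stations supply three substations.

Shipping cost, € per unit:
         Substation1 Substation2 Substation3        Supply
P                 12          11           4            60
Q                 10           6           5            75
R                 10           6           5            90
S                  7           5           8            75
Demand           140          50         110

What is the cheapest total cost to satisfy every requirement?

1965

Optimal allocation:
  P–Substation3: 60 × €4 = €240
  Q–Substation2: 25 × €6 = €150
  Q–Substation3: 50 × €5 = €250
  R–Substation1: 65 × €10 = €650
  R–Substation2: 25 × €6 = €150
  S–Substation1: 75 × €7 = €525
Total = 240 + 150 + 250 + 650 + 150 + 525 = €1965.
(Supply check: P ships 60; Q ships 75; R ships 90; S ships 75.)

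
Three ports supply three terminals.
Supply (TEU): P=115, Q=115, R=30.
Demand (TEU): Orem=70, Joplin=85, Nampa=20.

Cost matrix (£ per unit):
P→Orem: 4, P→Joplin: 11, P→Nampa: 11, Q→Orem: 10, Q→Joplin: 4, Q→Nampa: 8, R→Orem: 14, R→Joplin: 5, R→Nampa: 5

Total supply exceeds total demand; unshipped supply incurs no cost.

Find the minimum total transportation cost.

An optimal shipping plan:
  P->Orem: 70 × £4 = £280
  Q->Joplin: 85 × £4 = £340
  R->Nampa: 20 × £5 = £100
Total = 280 + 340 + 100 = £720.
(Supply check: P ships 70; Q ships 85; R ships 20.)

720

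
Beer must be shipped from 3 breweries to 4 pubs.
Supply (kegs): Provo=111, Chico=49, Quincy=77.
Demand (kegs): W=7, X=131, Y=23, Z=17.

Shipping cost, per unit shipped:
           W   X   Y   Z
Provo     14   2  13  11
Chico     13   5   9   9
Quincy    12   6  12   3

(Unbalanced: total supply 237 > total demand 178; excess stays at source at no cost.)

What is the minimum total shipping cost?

Optimal allocation:
  Provo–X: 111 × 2 = 222
  Chico–X: 20 × 5 = 100
  Chico–Y: 23 × 9 = 207
  Quincy–W: 7 × 12 = 84
  Quincy–Z: 17 × 3 = 51
Total = 222 + 100 + 207 + 84 + 51 = 664.
(Supply check: Provo ships 111; Chico ships 43; Quincy ships 24.)

664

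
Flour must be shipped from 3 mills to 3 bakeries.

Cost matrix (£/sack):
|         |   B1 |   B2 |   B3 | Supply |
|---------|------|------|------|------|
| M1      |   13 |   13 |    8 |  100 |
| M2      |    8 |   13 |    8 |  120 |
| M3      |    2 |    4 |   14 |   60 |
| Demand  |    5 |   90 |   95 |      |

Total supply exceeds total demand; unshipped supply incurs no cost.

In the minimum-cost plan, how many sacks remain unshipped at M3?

0

Minimum-cost shipments:
  M1→B2: 30 sacks
  M2→B1: 5 sacks
  M2→B3: 95 sacks
  M3→B2: 60 sacks
Total cost = £1430.
M3 ships 60 of its 60, leaving 0.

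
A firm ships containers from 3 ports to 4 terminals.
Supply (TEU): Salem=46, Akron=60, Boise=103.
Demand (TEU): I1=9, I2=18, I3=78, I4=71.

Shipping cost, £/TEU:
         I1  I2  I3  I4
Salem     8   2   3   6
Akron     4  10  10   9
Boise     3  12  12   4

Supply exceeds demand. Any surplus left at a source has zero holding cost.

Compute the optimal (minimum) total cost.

931

A cheapest plan:
  Salem–I2: 18 × £2 = £36
  Salem–I3: 28 × £3 = £84
  Akron–I3: 50 × £10 = £500
  Boise–I1: 9 × £3 = £27
  Boise–I4: 71 × £4 = £284
Total = 36 + 84 + 500 + 27 + 284 = £931.
(Supply check: Salem ships 46; Akron ships 50; Boise ships 80.)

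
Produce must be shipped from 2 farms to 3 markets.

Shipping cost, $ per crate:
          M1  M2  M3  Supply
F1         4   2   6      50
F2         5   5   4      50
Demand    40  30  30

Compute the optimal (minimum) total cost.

360

An optimal shipping plan:
  F1->M1: 20 × $4 = $80
  F1->M2: 30 × $2 = $60
  F2->M1: 20 × $5 = $100
  F2->M3: 30 × $4 = $120
Total = 80 + 60 + 100 + 120 = $360.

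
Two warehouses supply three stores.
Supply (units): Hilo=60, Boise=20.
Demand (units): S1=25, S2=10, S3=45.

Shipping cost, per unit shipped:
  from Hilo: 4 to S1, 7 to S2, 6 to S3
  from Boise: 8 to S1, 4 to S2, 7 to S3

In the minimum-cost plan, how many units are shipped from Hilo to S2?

0

Solving gives:
  Hilo→S1: 25 × 4 = 100
  Hilo→S3: 35 × 6 = 210
  Boise→S2: 10 × 4 = 40
  Boise→S3: 10 × 7 = 70
Total cost = 420.
The route Hilo→S2 is not used.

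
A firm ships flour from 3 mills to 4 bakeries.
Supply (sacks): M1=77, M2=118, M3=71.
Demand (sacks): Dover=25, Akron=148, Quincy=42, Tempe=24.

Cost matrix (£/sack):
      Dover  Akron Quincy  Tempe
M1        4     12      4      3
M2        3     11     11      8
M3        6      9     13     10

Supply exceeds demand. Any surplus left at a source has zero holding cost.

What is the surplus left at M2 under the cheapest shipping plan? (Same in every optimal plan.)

Minimum-cost shipments:
  M1–Quincy: 42 × £4 = £168
  M1–Tempe: 24 × £3 = £72
  M2–Dover: 25 × £3 = £75
  M2–Akron: 77 × £11 = £847
  M3–Akron: 71 × £9 = £639
Total cost = £1801.
M2 ships 102 of its 118, leaving 16.

16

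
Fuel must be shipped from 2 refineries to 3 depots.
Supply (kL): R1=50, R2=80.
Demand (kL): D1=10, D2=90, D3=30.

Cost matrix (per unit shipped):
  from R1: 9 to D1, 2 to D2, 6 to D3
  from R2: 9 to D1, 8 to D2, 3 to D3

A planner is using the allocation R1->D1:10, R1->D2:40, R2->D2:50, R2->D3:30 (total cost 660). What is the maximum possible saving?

Current plan cost = 10·9 + 40·2 + 50·8 + 30·3 = 660.
Optimal plan:
  R1–D2: 50 × 2 = 100
  R2–D1: 10 × 9 = 90
  R2–D2: 40 × 8 = 320
  R2–D3: 30 × 3 = 90
Optimal cost = 600.
Saving = 660 − 600 = 60.

60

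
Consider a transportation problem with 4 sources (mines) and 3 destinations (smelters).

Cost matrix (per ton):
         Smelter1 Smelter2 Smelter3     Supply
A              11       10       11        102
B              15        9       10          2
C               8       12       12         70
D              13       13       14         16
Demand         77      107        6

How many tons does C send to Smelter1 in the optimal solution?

70

The minimum-cost plan:
  A→Smelter2: 102 tons
  B→Smelter3: 2 tons
  C→Smelter1: 70 tons
  D→Smelter1: 7 tons
  D→Smelter2: 5 tons
  D→Smelter3: 4 tons
Total cost = 1812.
So C→Smelter1 carries 70 tons.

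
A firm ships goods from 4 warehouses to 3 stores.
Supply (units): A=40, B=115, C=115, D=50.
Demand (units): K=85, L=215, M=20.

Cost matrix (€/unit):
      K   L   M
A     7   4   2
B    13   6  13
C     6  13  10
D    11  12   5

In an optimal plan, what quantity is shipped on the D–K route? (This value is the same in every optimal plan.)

0

The minimum-cost plan:
  A->L: 40 × €4 = €160
  B->L: 115 × €6 = €690
  C->K: 85 × €6 = €510
  C->L: 30 × €13 = €390
  D->L: 30 × €12 = €360
  D->M: 20 × €5 = €100
Total cost = €2210.
The route D→K is not used.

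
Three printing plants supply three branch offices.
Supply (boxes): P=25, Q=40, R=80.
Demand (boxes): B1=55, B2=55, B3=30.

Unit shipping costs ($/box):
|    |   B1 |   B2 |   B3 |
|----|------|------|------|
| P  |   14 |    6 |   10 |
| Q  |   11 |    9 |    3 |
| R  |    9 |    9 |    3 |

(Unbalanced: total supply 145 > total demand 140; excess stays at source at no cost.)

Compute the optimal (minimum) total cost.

1005

An optimal shipping plan:
  P–B2: 25 × $6 = $150
  Q–B2: 30 × $9 = $270
  Q–B3: 10 × $3 = $30
  R–B1: 55 × $9 = $495
  R–B3: 20 × $3 = $60
Total = 150 + 270 + 30 + 495 + 60 = $1005.
(Supply check: P ships 25; Q ships 40; R ships 75.)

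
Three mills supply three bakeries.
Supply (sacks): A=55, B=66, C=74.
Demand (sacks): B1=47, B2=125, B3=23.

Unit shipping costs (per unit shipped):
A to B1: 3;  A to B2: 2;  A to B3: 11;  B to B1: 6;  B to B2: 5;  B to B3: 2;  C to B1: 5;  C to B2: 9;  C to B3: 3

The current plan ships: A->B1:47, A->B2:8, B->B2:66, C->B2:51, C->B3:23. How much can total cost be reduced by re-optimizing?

235

Current plan cost = 47·3 + 8·2 + 66·5 + 51·9 + 23·3 = 1015.
Optimal plan:
  A→B2: 55 sacks
  B→B2: 66 sacks
  C→B1: 47 sacks
  C→B2: 4 sacks
  C→B3: 23 sacks
Optimal cost = 780.
Saving = 1015 − 780 = 235.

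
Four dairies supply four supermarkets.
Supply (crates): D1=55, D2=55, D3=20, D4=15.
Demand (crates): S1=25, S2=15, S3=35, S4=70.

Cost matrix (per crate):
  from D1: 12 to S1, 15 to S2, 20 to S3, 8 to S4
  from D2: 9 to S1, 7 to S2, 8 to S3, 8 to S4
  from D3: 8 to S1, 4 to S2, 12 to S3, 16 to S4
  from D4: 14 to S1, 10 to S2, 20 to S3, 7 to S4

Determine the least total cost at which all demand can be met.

1105

A cheapest plan:
  D1->S4: 55 × 8 = 440
  D2->S1: 20 × 9 = 180
  D2->S3: 35 × 8 = 280
  D3->S1: 5 × 8 = 40
  D3->S2: 15 × 4 = 60
  D4->S4: 15 × 7 = 105
Total = 440 + 180 + 280 + 40 + 60 + 105 = 1105.
(Supply check: D1 ships 55; D2 ships 55; D3 ships 20; D4 ships 15.)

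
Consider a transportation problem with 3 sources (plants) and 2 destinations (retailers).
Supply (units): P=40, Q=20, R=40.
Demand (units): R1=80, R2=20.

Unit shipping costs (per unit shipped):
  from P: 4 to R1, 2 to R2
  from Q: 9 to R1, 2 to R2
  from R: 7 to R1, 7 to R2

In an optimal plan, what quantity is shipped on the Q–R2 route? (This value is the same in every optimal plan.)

20

The minimum-cost plan:
  P to R1: 40 × 4 = 160
  Q to R2: 20 × 2 = 40
  R to R1: 40 × 7 = 280
Total cost = 480.
So Q→R2 carries 20 units.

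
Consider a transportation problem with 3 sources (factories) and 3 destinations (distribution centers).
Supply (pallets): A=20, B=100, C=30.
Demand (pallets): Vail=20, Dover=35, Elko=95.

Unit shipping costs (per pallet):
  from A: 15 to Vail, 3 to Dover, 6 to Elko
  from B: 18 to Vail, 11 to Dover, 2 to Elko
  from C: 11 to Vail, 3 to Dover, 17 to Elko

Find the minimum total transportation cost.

A cheapest plan:
  A→Dover: 20 × 3 = 60
  B→Vail: 5 × 18 = 90
  B→Elko: 95 × 2 = 190
  C→Vail: 15 × 11 = 165
  C→Dover: 15 × 3 = 45
Total = 60 + 90 + 190 + 165 + 45 = 550.

550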